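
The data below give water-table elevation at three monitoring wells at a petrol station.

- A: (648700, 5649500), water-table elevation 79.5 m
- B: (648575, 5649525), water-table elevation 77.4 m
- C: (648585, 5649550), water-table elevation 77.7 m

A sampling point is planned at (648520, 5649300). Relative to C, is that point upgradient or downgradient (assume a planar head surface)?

With h = a·x + b·y + c and A as origin, the differences give:
  (-125)·a + 25·b = -2.1
  (-115)·a + 50·b = -1.8
Eliminate b (×50 and ×25, subtract): -3375·a = -60.00 → a = ∂h/∂x = +0.01778
Back-substitute: b = ∂h/∂y = +0.004889.
Head at (648520, 5649300) = 79.5 + (+0.01778)·(-180) + (+0.004889)·(-200) = 75.32 m.
That is lower than the 77.7 m at C, so the point is downgradient.

downgradient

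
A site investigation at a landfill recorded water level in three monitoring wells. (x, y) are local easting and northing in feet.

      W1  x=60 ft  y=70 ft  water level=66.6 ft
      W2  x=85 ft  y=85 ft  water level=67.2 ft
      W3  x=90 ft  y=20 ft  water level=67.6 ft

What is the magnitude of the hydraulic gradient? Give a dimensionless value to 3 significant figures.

With h = a·x + b·y + c and W1 as origin, the differences give:
  25·a + 15·b = +0.6
  30·a + (-50)·b = +1.0
Eliminate b (×(-50) and ×15, subtract): -1700·a = -45.00 → a = ∂h/∂x = +0.02647
Back-substitute: b = ∂h/∂y = -0.004118.
|∇h| = √(0.02647² + -0.004118²) = 0.02679

0.0268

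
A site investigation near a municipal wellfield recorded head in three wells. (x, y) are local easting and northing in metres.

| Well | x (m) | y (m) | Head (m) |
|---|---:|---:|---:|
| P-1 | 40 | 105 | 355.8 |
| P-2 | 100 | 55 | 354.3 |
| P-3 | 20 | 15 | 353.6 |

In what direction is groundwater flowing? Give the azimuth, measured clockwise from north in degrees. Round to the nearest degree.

171°

Taking P-1 as reference: P-2−P-1 = (60, -50, -1.5); P-3−P-1 = (-20, -90, -2.2).
Solve a·Δx + b·Δy = Δh: det = 60·(-90) − (-20)·(-50) = -6400.
∂h/∂x = [(-1.5)·(-90) − (-2.2)·(-50)] / -6400 = -0.003906
∂h/∂y = [60·(-2.2) − (-20)·(-1.5)] / -6400 = +0.02531
Flow direction (−∇h) has components (+0.003906 E, -0.02531 N).
Azimuth = atan2(E, N) = atan2(+0.003906, -0.02531) = 171.2° ≈ 171°.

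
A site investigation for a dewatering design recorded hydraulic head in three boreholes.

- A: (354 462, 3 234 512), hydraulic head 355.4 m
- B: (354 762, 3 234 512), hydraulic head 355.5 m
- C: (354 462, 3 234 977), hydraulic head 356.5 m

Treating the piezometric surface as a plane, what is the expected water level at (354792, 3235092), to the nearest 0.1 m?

∂h/∂x = (355.5 − 355.4) / (354762 − 354462) = +0.0003333
∂h/∂y = (356.5 − 355.4) / (3234977 − 3234512) = +0.002366
h(354792, 3235092) = 355.4 + (+0.0003333)·(330) + (+0.002366)·(580) = 355.4 +0.110 +1.372 = 356.882 m.

356.9 m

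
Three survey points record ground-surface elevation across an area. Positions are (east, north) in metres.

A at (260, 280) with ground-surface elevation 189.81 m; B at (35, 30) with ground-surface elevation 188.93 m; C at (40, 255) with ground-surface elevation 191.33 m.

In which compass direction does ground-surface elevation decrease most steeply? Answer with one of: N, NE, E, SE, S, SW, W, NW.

SE

Differences from A: to B (Δx, Δy, Δh) = (-225, -250, -0.88); to C = (-220, -25, +1.52).
Solve a·Δx + b·Δy = Δz: det = (-225)·(-25) − (-220)·(-250) = -49375.
∂z/∂x = [(-0.88)·(-25) − (+1.52)·(-250)] / -49375 = -0.008142
∂z/∂y = [(-225)·(+1.52) − (-220)·(-0.88)] / -49375 = +0.01085
Steepest decrease is along −∇f = (+0.008142 E, -0.01085 N) → southeast.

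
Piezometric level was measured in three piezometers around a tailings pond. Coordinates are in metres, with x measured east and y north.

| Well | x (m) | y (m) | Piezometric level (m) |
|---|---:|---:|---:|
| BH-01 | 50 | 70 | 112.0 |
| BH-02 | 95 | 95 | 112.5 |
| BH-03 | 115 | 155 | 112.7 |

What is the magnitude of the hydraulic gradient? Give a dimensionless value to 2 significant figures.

Taking BH-01 as reference: BH-02−BH-01 = (45, 25, +0.5); BH-03−BH-01 = (65, 85, +0.7).
Determinant of the coordinate differences = 45·85 − 65·25 = 2200.
∂h/∂x = [(+0.5)·85 − (+0.7)·25] / 2200 = +0.01136
∂h/∂y = [45·(+0.7) − 65·(+0.5)] / 2200 = -0.0004545
|∇h| = √(0.01136² + -0.0004545²) = 0.01137

0.011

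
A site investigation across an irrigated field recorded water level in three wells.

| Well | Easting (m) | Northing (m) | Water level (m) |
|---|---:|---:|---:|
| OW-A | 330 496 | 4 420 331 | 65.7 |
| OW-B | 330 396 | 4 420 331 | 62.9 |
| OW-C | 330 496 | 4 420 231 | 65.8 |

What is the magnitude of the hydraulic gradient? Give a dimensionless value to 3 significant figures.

0.0280

∂h/∂x = (62.9 − 65.7) / (330396 − 330496) = +0.02800
∂h/∂y = (65.8 − 65.7) / (4420231 − 4420331) = -0.0010000
|∇h| = √(0.02800² + -0.0010000²) = 0.02802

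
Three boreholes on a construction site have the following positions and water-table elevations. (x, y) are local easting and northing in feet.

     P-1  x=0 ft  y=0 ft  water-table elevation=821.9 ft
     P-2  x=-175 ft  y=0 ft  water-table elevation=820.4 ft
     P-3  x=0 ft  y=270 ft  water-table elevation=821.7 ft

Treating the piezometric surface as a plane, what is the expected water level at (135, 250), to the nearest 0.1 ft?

822.9 ft

∂h/∂x = (820.4 − 821.9) / (-175 − 0) = +0.008571
∂h/∂y = (821.7 − 821.9) / (270 − 0) = -0.0007407
h(135, 250) = 821.9 + (+0.008571)·(135) + (-0.0007407)·(250) = 821.9 +1.157 -0.185 = 822.872 ft.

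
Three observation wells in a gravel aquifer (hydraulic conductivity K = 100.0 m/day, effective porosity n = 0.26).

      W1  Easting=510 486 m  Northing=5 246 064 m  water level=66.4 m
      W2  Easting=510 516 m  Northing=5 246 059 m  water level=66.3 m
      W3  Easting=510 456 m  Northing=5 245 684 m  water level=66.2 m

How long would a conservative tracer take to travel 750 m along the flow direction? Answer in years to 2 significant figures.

1.6 years

Taking W1 as reference: W2−W1 = (30, -5, -0.1); W3−W1 = (-30, -380, -0.2).
Solve a·Δx + b·Δy = Δh: det = 30·(-380) − (-30)·(-5) = -11550.
∂h/∂x = [(-0.1)·(-380) − (-0.2)·(-5)] / -11550 = -0.003203
∂h/∂y = [30·(-0.2) − (-30)·(-0.1)] / -11550 = +0.0007792
|∇h| = √(-0.003203² + 0.0007792²) = 0.003296
Seepage velocity v = K·i/n = 100.0 × 0.003296 / 0.26 = 1.268 m/day.
t = 750 / 1.268 = 591.5 days = 1.62 years.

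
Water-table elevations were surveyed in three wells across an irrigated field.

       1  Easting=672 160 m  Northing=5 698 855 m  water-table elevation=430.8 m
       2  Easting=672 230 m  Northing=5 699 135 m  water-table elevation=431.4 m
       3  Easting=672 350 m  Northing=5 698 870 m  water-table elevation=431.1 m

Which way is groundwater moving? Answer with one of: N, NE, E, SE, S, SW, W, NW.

SW

Three-point gradient (reference 1): Δ to 2 = (70, 280, +0.6), Δ to 3 = (190, 15, +0.3).
∂h/∂x = +0.001438, ∂h/∂y = +0.001783 (det = -52150).
Flow = −∇h = (-0.001438 east, -0.001783 north), which points southwest.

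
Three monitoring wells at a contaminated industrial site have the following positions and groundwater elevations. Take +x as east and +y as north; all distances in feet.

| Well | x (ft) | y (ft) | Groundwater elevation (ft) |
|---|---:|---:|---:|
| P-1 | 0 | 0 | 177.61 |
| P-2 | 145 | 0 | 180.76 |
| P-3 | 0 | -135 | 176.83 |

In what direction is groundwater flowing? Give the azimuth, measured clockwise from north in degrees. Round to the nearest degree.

255°

∂h/∂x = (180.76 − 177.61) / (145 − 0) = +0.02172
∂h/∂y = (176.83 − 177.61) / (-135 − 0) = +0.005778
Flow direction (−∇h) has components (-0.02172 E, -0.005778 N).
Azimuth = atan2(E, N) = atan2(-0.02172, -0.005778) = 255.1° ≈ 255°.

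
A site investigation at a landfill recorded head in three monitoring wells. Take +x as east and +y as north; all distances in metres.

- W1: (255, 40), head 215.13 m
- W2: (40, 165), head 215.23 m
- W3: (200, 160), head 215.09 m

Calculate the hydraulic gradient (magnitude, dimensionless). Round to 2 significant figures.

0.0012

Differences from W1: to W2 (Δx, Δy, Δh) = (-215, 125, +0.10); to W3 = (-55, 120, -0.04).
Determinant of the coordinate differences = (-215)·120 − (-55)·125 = -18925.
∂h/∂x = [(+0.10)·120 − (-0.04)·125] / -18925 = -0.0008983
∂h/∂y = [(-215)·(-0.04) − (-55)·(+0.10)] / -18925 = -0.0007450
|∇h| = √(-0.0008983² + -0.0007450²) = 0.001167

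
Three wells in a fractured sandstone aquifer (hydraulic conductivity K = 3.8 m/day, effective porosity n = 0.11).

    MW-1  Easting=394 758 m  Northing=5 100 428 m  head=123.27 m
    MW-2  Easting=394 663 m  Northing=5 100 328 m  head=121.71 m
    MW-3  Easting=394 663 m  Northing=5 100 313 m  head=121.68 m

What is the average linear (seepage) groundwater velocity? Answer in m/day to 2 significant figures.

With h = a·x + b·y + c and MW-1 as origin, the differences give:
  (-95)·a + (-100)·b = -1.56
  (-95)·a + (-115)·b = -1.59
Eliminate b (×(-115) and ×(-100), subtract): 1425·a = 20.400 → a = ∂h/∂x = +0.01432
Back-substitute: b = ∂h/∂y = +0.002000.
|∇h| = √(0.01432² + 0.002000²) = 0.01446
Seepage velocity v = K·i/n = 3.8 × 0.01446 / 0.11 = 0.4995 m/day.

0.50 m/day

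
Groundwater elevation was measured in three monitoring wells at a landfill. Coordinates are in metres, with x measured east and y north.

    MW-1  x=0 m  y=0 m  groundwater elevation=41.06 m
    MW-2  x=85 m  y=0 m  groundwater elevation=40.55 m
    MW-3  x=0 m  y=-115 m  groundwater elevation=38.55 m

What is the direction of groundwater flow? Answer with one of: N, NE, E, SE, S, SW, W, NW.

∂h/∂x = (40.55 − 41.06) / (85 − 0) = -0.006000
∂h/∂y = (38.55 − 41.06) / (-115 − 0) = +0.02183
Flow = −∇h = (+0.006000 east, -0.02183 north), which points south.

S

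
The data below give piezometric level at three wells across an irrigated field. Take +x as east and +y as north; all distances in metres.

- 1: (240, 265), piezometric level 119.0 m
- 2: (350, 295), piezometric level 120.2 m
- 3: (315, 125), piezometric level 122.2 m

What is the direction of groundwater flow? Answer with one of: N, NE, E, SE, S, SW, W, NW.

Differences from 1: to 2 (Δx, Δy, Δh) = (110, 30, +1.2); to 3 = (75, -140, +3.2).
Solve a·Δx + b·Δy = Δh: det = 110·(-140) − 75·30 = -17650.
∂h/∂x = [(+1.2)·(-140) − (+3.2)·30] / -17650 = +0.01496
∂h/∂y = [110·(+3.2) − 75·(+1.2)] / -17650 = -0.01484
Flow = −∇h = (-0.01496 east, +0.01484 north), which points northwest.

NW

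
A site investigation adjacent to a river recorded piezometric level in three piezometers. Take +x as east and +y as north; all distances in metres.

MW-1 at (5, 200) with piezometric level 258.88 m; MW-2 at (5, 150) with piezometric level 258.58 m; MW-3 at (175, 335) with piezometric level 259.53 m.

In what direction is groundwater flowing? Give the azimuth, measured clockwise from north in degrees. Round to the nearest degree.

Taking MW-1 as reference: MW-2−MW-1 = (0, -50, -0.30); MW-3−MW-1 = (170, 135, +0.65).
Solve a·Δx + b·Δy = Δh: det = 0·135 − 170·(-50) = 8500.
∂h/∂x = [(-0.30)·135 − (+0.65)·(-50)] / 8500 = -0.0009412
∂h/∂y = [0·(+0.65) − 170·(-0.30)] / 8500 = +0.006000
Flow direction (−∇h) has components (+0.0009412 E, -0.006000 N).
Azimuth = atan2(E, N) = atan2(+0.0009412, -0.006000) = 171.1° ≈ 171°.

171°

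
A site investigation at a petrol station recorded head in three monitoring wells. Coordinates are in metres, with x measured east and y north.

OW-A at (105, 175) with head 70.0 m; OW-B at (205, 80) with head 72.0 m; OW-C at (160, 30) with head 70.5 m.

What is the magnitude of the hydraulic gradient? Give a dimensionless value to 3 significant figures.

Differences from OW-A: to OW-B (Δx, Δy, Δh) = (100, -95, +2.0); to OW-C = (55, -145, +0.5).
Solve a·Δx + b·Δy = Δh: det = 100·(-145) − 55·(-95) = -9275.
∂h/∂x = [(+2.0)·(-145) − (+0.5)·(-95)] / -9275 = +0.02615
∂h/∂y = [100·(+0.5) − 55·(+2.0)] / -9275 = +0.006469
|∇h| = √(0.02615² + 0.006469²) = 0.02694

0.0269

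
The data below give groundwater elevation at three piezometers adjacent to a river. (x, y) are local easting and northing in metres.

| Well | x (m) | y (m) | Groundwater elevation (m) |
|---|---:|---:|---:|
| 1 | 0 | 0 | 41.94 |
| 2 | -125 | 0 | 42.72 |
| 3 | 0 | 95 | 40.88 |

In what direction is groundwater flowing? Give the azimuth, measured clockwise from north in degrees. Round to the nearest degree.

029°

∂h/∂x = (42.72 − 41.94) / (-125 − 0) = -0.006240
∂h/∂y = (40.88 − 41.94) / (95 − 0) = -0.01116
Flow direction (−∇h) has components (+0.006240 E, +0.01116 N).
Azimuth = atan2(E, N) = atan2(+0.006240, +0.01116) = 29.2° ≈ 029°.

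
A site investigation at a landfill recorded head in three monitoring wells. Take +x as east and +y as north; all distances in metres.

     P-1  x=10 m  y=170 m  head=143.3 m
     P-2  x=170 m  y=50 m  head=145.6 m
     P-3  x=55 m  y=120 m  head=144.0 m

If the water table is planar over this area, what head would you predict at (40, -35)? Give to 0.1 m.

144.3 m

Taking P-1 as reference: P-2−P-1 = (160, -120, +2.3); P-3−P-1 = (45, -50, +0.7).
Determinant of the coordinate differences = 160·(-50) − 45·(-120) = -2600.
∂h/∂x = [(+2.3)·(-50) − (+0.7)·(-120)] / -2600 = +0.01192
∂h/∂y = [160·(+0.7) − 45·(+2.3)] / -2600 = -0.003269
h(40, -35) = 143.3 + (+0.01192)·(30) + (-0.003269)·(-205) = 143.3 +0.358 +0.670 = 144.328 m.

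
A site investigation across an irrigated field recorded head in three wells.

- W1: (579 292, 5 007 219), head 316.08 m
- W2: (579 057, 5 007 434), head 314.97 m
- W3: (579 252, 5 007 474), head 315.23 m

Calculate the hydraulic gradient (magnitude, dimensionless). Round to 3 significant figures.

Three-point gradient (reference W1): Δ to W2 = (-235, 215, -1.11), Δ to W3 = (-40, 255, -0.85).
∂h/∂x = +0.001954, ∂h/∂y = -0.003027 (det = -51325).
|∇h| = √(0.001954² + -0.003027²) = 0.003603

0.00360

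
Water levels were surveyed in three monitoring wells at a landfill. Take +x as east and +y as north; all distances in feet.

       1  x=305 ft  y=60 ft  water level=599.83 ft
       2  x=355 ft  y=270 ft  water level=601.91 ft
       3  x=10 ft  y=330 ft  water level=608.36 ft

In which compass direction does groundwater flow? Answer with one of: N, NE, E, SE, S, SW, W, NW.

SE

Taking 1 as reference: 2−1 = (50, 210, +2.08); 3−1 = (-295, 270, +8.53).
Solve a·Δx + b·Δy = Δh: det = 50·270 − (-295)·210 = 75450.
∂h/∂x = [(+2.08)·270 − (+8.53)·210] / 75450 = -0.01630
∂h/∂y = [50·(+8.53) − (-295)·(+2.08)] / 75450 = +0.01379
Flow = −∇h = (+0.01630 east, -0.01379 north), which points southeast.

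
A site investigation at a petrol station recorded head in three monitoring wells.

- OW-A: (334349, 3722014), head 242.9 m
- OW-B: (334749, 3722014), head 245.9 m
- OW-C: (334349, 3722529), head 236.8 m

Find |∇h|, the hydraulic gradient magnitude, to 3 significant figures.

0.0140

∂h/∂x = (245.9 − 242.9) / (334749 − 334349) = +0.007500
∂h/∂y = (236.8 − 242.9) / (3722529 − 3722014) = -0.01184
|∇h| = √(0.007500² + -0.01184²) = 0.01402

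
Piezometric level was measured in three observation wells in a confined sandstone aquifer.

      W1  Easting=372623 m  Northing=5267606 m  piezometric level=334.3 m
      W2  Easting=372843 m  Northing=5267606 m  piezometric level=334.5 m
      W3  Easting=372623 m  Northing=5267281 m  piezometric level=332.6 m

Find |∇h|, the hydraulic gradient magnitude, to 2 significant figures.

∂h/∂x = (334.5 − 334.3) / (372843 − 372623) = +0.0009091
∂h/∂y = (332.6 − 334.3) / (5267281 − 5267606) = +0.005231
|∇h| = √(0.0009091² + 0.005231²) = 0.005309

0.0053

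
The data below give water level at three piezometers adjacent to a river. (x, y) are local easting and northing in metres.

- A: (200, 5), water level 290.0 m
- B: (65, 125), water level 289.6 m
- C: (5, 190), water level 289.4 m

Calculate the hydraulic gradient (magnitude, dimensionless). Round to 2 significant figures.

Differences from A: to B (Δx, Δy, Δh) = (-135, 120, -0.4); to C = (-195, 185, -0.6).
Solve a·Δx + b·Δy = Δh: det = (-135)·185 − (-195)·120 = -1575.
∂h/∂x = [(-0.4)·185 − (-0.6)·120] / -1575 = +0.001270
∂h/∂y = [(-135)·(-0.6) − (-195)·(-0.4)] / -1575 = -0.001905
|∇h| = √(0.001270² + -0.001905²) = 0.00229

0.0023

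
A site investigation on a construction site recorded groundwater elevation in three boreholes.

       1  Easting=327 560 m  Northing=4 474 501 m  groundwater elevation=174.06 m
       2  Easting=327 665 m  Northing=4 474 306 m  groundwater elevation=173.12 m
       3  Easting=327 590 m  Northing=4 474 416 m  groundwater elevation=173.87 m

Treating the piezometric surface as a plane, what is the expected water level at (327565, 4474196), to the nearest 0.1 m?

With h = a·x + b·y + c and 1 as origin, the differences give:
  105·a + (-195)·b = -0.94
  30·a + (-85)·b = -0.19
Eliminate b (×(-85) and ×(-195), subtract): -3075·a = 42.850 → a = ∂h/∂x = -0.01393
Back-substitute: b = ∂h/∂y = -0.002683.
h(327565, 4474196) = 174.06 + (-0.01393)·(5) + (-0.002683)·(-305) = 174.06 -0.070 +0.818 = 174.809 m.

174.8 m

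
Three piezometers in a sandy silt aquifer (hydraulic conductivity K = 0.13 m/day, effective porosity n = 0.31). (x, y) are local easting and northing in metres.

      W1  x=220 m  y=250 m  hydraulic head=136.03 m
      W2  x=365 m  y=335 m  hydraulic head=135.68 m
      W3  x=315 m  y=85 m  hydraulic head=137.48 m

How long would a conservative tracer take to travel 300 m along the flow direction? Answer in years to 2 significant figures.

Taking W1 as reference: W2−W1 = (145, 85, -0.35); W3−W1 = (95, -165, +1.45).
Determinant of the coordinate differences = 145·(-165) − 95·85 = -32000.
∂h/∂x = [(-0.35)·(-165) − (+1.45)·85] / -32000 = +0.002047
∂h/∂y = [145·(+1.45) − 95·(-0.35)] / -32000 = -0.007609
|∇h| = √(0.002047² + -0.007609²) = 0.00788
Seepage velocity v = K·i/n = 0.13 × 0.00788 / 0.31 = 0.003305 m/day.
t = 300 / 0.003305 = 9.077e+04 days = 249 years.

250 years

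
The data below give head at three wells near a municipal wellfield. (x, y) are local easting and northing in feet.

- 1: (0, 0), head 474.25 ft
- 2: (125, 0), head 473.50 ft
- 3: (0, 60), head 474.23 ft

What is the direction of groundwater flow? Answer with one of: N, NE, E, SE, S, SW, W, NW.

∂h/∂x = (473.50 − 474.25) / (125 − 0) = -0.006000
∂h/∂y = (474.23 − 474.25) / (60 − 0) = -0.0003333
Flow = −∇h = (+0.006000 east, +0.0003333 north), which points east.

E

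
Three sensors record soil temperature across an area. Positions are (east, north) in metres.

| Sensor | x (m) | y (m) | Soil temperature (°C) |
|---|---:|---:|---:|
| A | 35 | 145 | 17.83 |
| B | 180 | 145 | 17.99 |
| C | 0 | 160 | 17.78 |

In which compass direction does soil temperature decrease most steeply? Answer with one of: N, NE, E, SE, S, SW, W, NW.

NW

Taking A as reference: B−A = (145, 0, +0.16); C−A = (-35, 15, -0.05).
Determinant of the coordinate differences = 145·15 − (-35)·0 = 2175.
∂T/∂x = [(+0.16)·15 − (-0.05)·0] / 2175 = +0.001103
∂T/∂y = [145·(-0.05) − (-35)·(+0.16)] / 2175 = -0.0007586
Steepest decrease is along −∇f = (-0.001103 E, +0.0007586 N) → northwest.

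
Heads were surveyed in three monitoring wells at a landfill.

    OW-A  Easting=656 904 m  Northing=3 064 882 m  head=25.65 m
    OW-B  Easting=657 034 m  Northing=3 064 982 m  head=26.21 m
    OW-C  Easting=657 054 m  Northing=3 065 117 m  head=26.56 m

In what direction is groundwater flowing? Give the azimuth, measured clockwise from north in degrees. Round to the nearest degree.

With h = a·x + b·y + c and OW-A as origin, the differences give:
  130·a + 100·b = +0.56
  150·a + 235·b = +0.91
Eliminate b (×235 and ×100, subtract): 15550·a = 40.600 → a = ∂h/∂x = +0.002611
Back-substitute: b = ∂h/∂y = +0.002206.
Flow direction (−∇h) has components (-0.002611 E, -0.002206 N).
Azimuth = atan2(E, N) = atan2(-0.002611, -0.002206) = 229.8° ≈ 230°.

230°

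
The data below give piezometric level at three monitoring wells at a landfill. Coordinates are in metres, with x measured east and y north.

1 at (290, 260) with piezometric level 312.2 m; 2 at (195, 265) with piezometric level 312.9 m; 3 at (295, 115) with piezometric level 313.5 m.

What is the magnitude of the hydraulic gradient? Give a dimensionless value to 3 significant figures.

0.0121

Taking 1 as reference: 2−1 = (-95, 5, +0.7); 3−1 = (5, -145, +1.3).
Solve a·Δx + b·Δy = Δh: det = (-95)·(-145) − 5·5 = 13750.
∂h/∂x = [(+0.7)·(-145) − (+1.3)·5] / 13750 = -0.007855
∂h/∂y = [(-95)·(+1.3) − 5·(+0.7)] / 13750 = -0.009236
|∇h| = √(-0.007855² + -0.009236²) = 0.01212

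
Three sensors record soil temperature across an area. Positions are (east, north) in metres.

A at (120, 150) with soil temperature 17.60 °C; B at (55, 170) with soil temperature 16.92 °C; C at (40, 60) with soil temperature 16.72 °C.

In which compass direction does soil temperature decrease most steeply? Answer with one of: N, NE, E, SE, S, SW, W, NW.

W

Three-point gradient (reference A): Δ to B = (-65, 20, -0.68), Δ to C = (-80, -90, -0.88).
∂T/∂x = +0.01058, ∂T/∂y = +0.0003758 (det = 7450).
Steepest decrease is along −∇f = (-0.01058 E, -0.0003758 N) → west.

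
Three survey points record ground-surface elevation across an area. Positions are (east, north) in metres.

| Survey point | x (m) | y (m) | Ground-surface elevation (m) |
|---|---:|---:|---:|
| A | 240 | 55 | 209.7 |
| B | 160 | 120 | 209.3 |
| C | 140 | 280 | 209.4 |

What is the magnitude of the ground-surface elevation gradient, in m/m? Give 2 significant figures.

Differences from A: to B (Δx, Δy, Δh) = (-80, 65, -0.4); to C = (-100, 225, -0.3).
Determinant of the coordinate differences = (-80)·225 − (-100)·65 = -11500.
∂z/∂x = [(-0.4)·225 − (-0.3)·65] / -11500 = +0.006130
∂z/∂y = [(-80)·(-0.3) − (-100)·(-0.4)] / -11500 = +0.001391
|∇f| = √(0.006130² + 0.001391²) = 0.006286 m/m

0.0063 m/m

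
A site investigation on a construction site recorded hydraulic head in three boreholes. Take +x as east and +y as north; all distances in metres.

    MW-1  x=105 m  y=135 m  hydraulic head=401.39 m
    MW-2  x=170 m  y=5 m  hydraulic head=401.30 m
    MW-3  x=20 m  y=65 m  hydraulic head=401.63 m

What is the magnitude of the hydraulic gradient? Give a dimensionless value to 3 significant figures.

0.00246

Taking MW-1 as reference: MW-2−MW-1 = (65, -130, -0.09); MW-3−MW-1 = (-85, -70, +0.24).
Determinant of the coordinate differences = 65·(-70) − (-85)·(-130) = -15600.
∂h/∂x = [(-0.09)·(-70) − (+0.24)·(-130)] / -15600 = -0.002404
∂h/∂y = [65·(+0.24) − (-85)·(-0.09)] / -15600 = -0.0005096
|∇h| = √(-0.002404² + -0.0005096²) = 0.002457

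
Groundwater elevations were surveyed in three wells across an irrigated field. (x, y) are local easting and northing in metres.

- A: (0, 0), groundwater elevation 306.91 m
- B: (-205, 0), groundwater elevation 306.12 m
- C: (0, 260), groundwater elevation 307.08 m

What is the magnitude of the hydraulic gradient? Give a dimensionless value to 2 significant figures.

∂h/∂x = (306.12 − 306.91) / (-205 − 0) = +0.003854
∂h/∂y = (307.08 − 306.91) / (260 − 0) = +0.0006538
|∇h| = √(0.003854² + 0.0006538²) = 0.003909

0.0039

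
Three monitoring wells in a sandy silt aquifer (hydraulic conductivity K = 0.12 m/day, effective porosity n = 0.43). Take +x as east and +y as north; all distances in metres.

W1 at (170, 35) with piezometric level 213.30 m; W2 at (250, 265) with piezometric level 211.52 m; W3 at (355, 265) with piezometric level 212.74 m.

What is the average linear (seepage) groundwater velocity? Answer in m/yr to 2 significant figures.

Differences from W1: to W2 (Δx, Δy, Δh) = (80, 230, -1.78); to W3 = (185, 230, -0.56).
Solve a·Δx + b·Δy = Δh: det = 80·230 − 185·230 = -24150.
∂h/∂x = [(-1.78)·230 − (-0.56)·230] / -24150 = +0.01162
∂h/∂y = [80·(-0.56) − 185·(-1.78)] / -24150 = -0.01178
|∇h| = √(0.01162² + -0.01178²) = 0.01655
Seepage velocity v = K·i/n = 0.12 × 0.01655 / 0.43 = 0.004619 m/day = 1.687 m/yr.

1.7 m/yr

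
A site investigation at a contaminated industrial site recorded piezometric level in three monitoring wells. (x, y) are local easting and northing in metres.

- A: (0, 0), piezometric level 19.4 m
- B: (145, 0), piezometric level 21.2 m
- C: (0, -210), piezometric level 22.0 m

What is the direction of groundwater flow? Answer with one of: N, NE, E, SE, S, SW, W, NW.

∂h/∂x = (21.2 − 19.4) / (145 − 0) = +0.01241
∂h/∂y = (22.0 − 19.4) / (-210 − 0) = -0.01238
Flow = −∇h = (-0.01241 east, +0.01238 north), which points northwest.

NW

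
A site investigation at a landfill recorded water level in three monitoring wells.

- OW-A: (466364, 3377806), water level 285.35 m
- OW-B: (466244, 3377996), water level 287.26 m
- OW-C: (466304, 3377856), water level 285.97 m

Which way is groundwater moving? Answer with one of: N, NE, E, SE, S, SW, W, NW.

SE

Differences from OW-A: to OW-B (Δx, Δy, Δh) = (-120, 190, +1.91); to OW-C = (-60, 50, +0.62).
Determinant of the coordinate differences = (-120)·50 − (-60)·190 = 5400.
∂h/∂x = [(+1.91)·50 − (+0.62)·190] / 5400 = -0.004130
∂h/∂y = [(-120)·(+0.62) − (-60)·(+1.91)] / 5400 = +0.007444
Flow = −∇h = (+0.004130 east, -0.007444 north), which points southeast.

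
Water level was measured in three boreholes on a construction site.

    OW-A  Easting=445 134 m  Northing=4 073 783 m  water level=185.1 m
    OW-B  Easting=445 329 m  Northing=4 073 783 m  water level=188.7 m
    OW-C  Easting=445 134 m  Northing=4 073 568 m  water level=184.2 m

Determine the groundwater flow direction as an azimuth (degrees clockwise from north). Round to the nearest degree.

257°

∂h/∂x = (188.7 − 185.1) / (445329 − 445134) = +0.01846
∂h/∂y = (184.2 − 185.1) / (4073568 − 4073783) = +0.004186
Flow direction (−∇h) has components (-0.01846 E, -0.004186 N).
Azimuth = atan2(E, N) = atan2(-0.01846, -0.004186) = 257.2° ≈ 257°.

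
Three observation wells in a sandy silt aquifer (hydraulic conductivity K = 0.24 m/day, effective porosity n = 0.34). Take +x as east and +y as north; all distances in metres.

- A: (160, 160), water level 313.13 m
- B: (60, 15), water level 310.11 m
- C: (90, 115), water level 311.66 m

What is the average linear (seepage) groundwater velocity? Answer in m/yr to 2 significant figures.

With h = a·x + b·y + c and A as origin, the differences give:
  (-100)·a + (-145)·b = -3.02
  (-70)·a + (-45)·b = -1.47
Eliminate b (×(-45) and ×(-145), subtract): -5650·a = -77.250 → a = ∂h/∂x = +0.01367
Back-substitute: b = ∂h/∂y = +0.01140.
|∇h| = √(0.01367² + 0.01140²) = 0.0178
Seepage velocity v = K·i/n = 0.24 × 0.0178 / 0.34 = 0.01256 m/day = 4.588 m/yr.

4.6 m/yr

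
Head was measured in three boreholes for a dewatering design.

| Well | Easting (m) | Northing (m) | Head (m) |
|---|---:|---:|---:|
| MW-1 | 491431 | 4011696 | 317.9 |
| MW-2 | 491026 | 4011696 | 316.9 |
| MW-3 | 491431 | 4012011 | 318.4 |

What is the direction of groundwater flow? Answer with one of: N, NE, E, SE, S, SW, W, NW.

SW

∂h/∂x = (316.9 − 317.9) / (491026 − 491431) = +0.002469
∂h/∂y = (318.4 − 317.9) / (4012011 − 4011696) = +0.001587
Flow = −∇h = (-0.002469 east, -0.001587 north), which points southwest.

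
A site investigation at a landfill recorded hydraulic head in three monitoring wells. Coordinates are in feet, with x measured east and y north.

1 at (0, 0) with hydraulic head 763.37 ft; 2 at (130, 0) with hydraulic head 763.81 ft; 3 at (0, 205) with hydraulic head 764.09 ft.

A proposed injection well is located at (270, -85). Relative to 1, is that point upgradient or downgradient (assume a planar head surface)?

∂h/∂x = (763.81 − 763.37) / (130 − 0) = +0.003385
∂h/∂y = (764.09 − 763.37) / (205 − 0) = +0.003512
Head at (270, -85) = 763.37 + (+0.003385)·(270) + (+0.003512)·(-85) = 763.99 ft.
That is higher than the 763.37 ft at 1, so the point is upgradient.

upgradient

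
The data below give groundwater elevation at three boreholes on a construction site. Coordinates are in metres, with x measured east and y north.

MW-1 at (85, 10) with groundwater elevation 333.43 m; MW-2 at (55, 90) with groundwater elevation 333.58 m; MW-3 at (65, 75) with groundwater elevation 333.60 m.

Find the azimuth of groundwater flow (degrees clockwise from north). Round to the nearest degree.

Three-point gradient (reference MW-1): Δ to MW-2 = (-30, 80, +0.15), Δ to MW-3 = (-20, 65, +0.17).
∂h/∂x = +0.01100, ∂h/∂y = +0.006000 (det = -350).
Flow direction (−∇h) has components (-0.01100 E, -0.006000 N).
Azimuth = atan2(E, N) = atan2(-0.01100, -0.006000) = 241.4° ≈ 241°.

241°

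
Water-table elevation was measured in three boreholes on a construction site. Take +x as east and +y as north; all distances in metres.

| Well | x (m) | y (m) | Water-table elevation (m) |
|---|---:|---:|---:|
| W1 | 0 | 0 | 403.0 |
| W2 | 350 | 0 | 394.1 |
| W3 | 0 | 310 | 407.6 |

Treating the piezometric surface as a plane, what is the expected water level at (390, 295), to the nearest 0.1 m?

∂h/∂x = (394.1 − 403.0) / (350 − 0) = -0.02543
∂h/∂y = (407.6 − 403.0) / (310 − 0) = +0.01484
h(390, 295) = 403.0 + (-0.02543)·(390) + (+0.01484)·(295) = 403.0 -9.917 +4.377 = 397.460 m.

397.5 m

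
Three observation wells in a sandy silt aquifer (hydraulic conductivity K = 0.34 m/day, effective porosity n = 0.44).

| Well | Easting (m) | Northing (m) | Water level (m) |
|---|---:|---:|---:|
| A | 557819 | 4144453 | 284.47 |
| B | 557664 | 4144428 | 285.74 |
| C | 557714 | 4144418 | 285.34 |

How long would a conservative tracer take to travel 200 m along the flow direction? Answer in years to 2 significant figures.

With h = a·x + b·y + c and A as origin, the differences give:
  (-155)·a + (-25)·b = +1.27
  (-105)·a + (-35)·b = +0.87
Eliminate b (×(-35) and ×(-25), subtract): 2800·a = -22.700 → a = ∂h/∂x = -0.008107
Back-substitute: b = ∂h/∂y = -0.0005357.
|∇h| = √(-0.008107² + -0.0005357²) = 0.008125
Seepage velocity v = K·i/n = 0.34 × 0.008125 / 0.44 = 0.006278 m/day.
t = 200 / 0.006278 = 3.186e+04 days = 87.2 years.

87 years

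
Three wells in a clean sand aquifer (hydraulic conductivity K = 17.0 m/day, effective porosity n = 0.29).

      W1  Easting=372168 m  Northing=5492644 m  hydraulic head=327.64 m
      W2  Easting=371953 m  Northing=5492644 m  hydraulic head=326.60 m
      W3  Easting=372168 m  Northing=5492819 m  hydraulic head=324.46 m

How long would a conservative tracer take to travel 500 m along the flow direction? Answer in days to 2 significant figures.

450 days

∂h/∂x = (326.60 − 327.64) / (371953 − 372168) = +0.004837
∂h/∂y = (324.46 − 327.64) / (5492819 − 5492644) = -0.01817
|∇h| = √(0.004837² + -0.01817²) = 0.0188
Seepage velocity v = K·i/n = 17.0 × 0.0188 / 0.29 = 1.102 m/day.
t = 500 / 1.102 = 453.7 days.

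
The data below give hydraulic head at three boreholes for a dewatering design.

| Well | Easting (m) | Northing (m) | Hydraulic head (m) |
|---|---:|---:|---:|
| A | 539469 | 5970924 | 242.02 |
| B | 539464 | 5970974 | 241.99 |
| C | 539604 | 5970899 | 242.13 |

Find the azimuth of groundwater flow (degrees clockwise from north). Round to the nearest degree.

306°

Taking A as reference: B−A = (-5, 50, -0.03); C−A = (135, -25, +0.11).
Determinant of the coordinate differences = (-5)·(-25) − 135·50 = -6625.
∂h/∂x = [(-0.03)·(-25) − (+0.11)·50] / -6625 = +0.0007170
∂h/∂y = [(-5)·(+0.11) − 135·(-0.03)] / -6625 = -0.0005283
Flow direction (−∇h) has components (-0.0007170 E, +0.0005283 N).
Azimuth = atan2(E, N) = atan2(-0.0007170, +0.0005283) = 306.4° ≈ 306°.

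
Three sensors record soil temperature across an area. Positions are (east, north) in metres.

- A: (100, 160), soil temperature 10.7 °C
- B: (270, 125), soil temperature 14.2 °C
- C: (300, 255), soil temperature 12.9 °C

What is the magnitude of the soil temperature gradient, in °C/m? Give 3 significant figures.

0.0226 °C/m

With T = a·x + b·y + c and A as origin, the differences give:
  170·a + (-35)·b = +3.5
  200·a + 95·b = +2.2
Eliminate b (×95 and ×(-35), subtract): 23150·a = 409.50 → a = ∂T/∂x = +0.01769
Back-substitute: b = ∂T/∂y = -0.01408.
|∇f| = √(0.01769² + -0.01408²) = 0.02261 °C/m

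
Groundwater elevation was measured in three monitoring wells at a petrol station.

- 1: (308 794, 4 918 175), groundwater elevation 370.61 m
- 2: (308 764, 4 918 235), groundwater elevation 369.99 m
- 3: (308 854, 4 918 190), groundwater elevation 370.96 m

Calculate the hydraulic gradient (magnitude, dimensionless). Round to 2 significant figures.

0.0100

Taking 1 as reference: 2−1 = (-30, 60, -0.62); 3−1 = (60, 15, +0.35).
Determinant of the coordinate differences = (-30)·15 − 60·60 = -4050.
∂h/∂x = [(-0.62)·15 − (+0.35)·60] / -4050 = +0.007481
∂h/∂y = [(-30)·(+0.35) − 60·(-0.62)] / -4050 = -0.006593
|∇h| = √(0.007481² + -0.006593²) = 0.009972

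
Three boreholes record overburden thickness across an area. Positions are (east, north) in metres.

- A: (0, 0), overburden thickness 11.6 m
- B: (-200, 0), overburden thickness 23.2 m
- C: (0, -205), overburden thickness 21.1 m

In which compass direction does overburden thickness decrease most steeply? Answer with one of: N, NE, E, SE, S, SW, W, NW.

NE

∂d/∂x = (23.2 − 11.6) / (-200 − 0) = -0.05800
∂d/∂y = (21.1 − 11.6) / (-205 − 0) = -0.04634
Steepest decrease is along −∇f = (+0.05800 E, +0.04634 N) → northeast.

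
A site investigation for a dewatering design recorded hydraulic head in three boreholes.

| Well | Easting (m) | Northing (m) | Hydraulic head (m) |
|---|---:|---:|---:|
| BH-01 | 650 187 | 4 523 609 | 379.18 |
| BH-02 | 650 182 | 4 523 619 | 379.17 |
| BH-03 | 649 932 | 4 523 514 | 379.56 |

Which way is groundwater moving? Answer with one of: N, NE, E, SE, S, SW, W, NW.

NE

With h = a·x + b·y + c and BH-01 as origin, the differences give:
  (-5)·a + 10·b = -0.01
  (-255)·a + (-95)·b = +0.38
Eliminate b (×(-95) and ×10, subtract): 3025·a = -2.850 → a = ∂h/∂x = -0.0009421
Back-substitute: b = ∂h/∂y = -0.001471.
Flow = −∇h = (+0.0009421 east, +0.001471 north), which points northeast.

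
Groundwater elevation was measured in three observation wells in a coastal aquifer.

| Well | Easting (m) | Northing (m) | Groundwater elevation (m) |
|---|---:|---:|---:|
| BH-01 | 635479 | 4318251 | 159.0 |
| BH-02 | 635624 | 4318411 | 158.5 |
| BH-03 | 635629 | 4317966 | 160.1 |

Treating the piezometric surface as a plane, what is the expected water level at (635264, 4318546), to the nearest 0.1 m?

157.8 m

Taking BH-01 as reference: BH-02−BH-01 = (145, 160, -0.5); BH-03−BH-01 = (150, -285, +1.1).
Solve a·Δx + b·Δy = Δh: det = 145·(-285) − 150·160 = -65325.
∂h/∂x = [(-0.5)·(-285) − (+1.1)·160] / -65325 = +0.0005128
∂h/∂y = [145·(+1.1) − 150·(-0.5)] / -65325 = -0.003590
h(635264, 4318546) = 159.0 + (+0.0005128)·(-215) + (-0.003590)·(295) = 159.0 -0.110 -1.059 = 157.831 m.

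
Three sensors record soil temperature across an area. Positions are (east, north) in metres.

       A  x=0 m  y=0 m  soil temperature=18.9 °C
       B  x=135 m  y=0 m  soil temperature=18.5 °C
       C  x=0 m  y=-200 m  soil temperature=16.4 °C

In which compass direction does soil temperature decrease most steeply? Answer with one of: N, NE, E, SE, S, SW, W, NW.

S

∂T/∂x = (18.5 − 18.9) / (135 − 0) = -0.002963
∂T/∂y = (16.4 − 18.9) / (-200 − 0) = +0.01250
Steepest decrease is along −∇f = (+0.002963 E, -0.01250 N) → south.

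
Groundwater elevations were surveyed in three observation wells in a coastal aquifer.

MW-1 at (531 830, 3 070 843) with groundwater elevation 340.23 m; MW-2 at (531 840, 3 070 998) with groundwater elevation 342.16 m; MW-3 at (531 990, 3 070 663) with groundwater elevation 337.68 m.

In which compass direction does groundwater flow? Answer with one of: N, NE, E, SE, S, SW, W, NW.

S

Differences from MW-1: to MW-2 (Δx, Δy, Δh) = (10, 155, +1.93); to MW-3 = (160, -180, -2.55).
Determinant of the coordinate differences = 10·(-180) − 160·155 = -26600.
∂h/∂x = [(+1.93)·(-180) − (-2.55)·155] / -26600 = -0.001799
∂h/∂y = [10·(-2.55) − 160·(+1.93)] / -26600 = +0.01257
Flow = −∇h = (+0.001799 east, -0.01257 north), which points south.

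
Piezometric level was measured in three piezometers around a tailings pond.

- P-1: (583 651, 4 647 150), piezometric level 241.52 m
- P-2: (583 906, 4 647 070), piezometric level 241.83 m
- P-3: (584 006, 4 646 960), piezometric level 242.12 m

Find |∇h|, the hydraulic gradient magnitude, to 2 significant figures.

With h = a·x + b·y + c and P-1 as origin, the differences give:
  255·a + (-80)·b = +0.31
  355·a + (-190)·b = +0.60
Eliminate b (×(-190) and ×(-80), subtract): -20050·a = -10.900 → a = ∂h/∂x = +0.0005436
Back-substitute: b = ∂h/∂y = -0.002142.
|∇h| = √(0.0005436² + -0.002142²) = 0.00221

0.0022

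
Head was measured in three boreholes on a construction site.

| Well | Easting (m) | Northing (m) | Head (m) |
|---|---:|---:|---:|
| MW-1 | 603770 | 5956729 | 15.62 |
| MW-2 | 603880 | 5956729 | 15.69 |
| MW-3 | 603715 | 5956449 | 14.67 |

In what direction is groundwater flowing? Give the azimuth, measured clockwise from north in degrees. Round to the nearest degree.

Differences from MW-1: to MW-2 (Δx, Δy, Δh) = (110, 0, +0.07); to MW-3 = (-55, -280, -0.95).
Determinant of the coordinate differences = 110·(-280) − (-55)·0 = -30800.
∂h/∂x = [(+0.07)·(-280) − (-0.95)·0] / -30800 = +0.0006364
∂h/∂y = [110·(-0.95) − (-55)·(+0.07)] / -30800 = +0.003268
Flow direction (−∇h) has components (-0.0006364 E, -0.003268 N).
Azimuth = atan2(E, N) = atan2(-0.0006364, -0.003268) = 191.0° ≈ 191°.

191°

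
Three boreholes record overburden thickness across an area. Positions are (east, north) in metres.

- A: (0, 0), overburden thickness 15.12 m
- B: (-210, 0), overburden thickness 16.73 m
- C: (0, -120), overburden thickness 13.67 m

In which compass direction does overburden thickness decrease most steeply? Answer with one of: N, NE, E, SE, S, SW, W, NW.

∂d/∂x = (16.73 − 15.12) / (-210 − 0) = -0.007667
∂d/∂y = (13.67 − 15.12) / (-120 − 0) = +0.01208
Steepest decrease is along −∇f = (+0.007667 E, -0.01208 N) → southeast.

SE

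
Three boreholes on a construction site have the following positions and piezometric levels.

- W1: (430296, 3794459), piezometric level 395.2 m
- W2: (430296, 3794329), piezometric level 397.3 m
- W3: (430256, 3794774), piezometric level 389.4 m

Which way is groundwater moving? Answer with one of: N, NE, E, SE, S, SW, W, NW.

With h = a·x + b·y + c and W1 as origin, the differences give:
  0·a + (-130)·b = +2.1
  (-40)·a + 315·b = -5.8
Eliminate b (×315 and ×(-130), subtract): -5200·a = -92.50 → a = ∂h/∂x = +0.01779
Back-substitute: b = ∂h/∂y = -0.01615.
Flow = −∇h = (-0.01779 east, +0.01615 north), which points northwest.

NW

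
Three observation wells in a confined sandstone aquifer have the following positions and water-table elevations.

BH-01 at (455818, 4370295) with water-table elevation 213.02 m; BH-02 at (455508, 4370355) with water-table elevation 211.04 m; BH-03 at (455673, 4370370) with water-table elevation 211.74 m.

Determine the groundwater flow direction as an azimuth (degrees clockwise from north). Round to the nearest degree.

327°

With h = a·x + b·y + c and BH-01 as origin, the differences give:
  (-310)·a + 60·b = -1.98
  (-145)·a + 75·b = -1.28
Eliminate b (×75 and ×60, subtract): -14550·a = -71.700 → a = ∂h/∂x = +0.004928
Back-substitute: b = ∂h/∂y = -0.007540.
Flow direction (−∇h) has components (-0.004928 E, +0.007540 N).
Azimuth = atan2(E, N) = atan2(-0.004928, +0.007540) = 326.8° ≈ 327°.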